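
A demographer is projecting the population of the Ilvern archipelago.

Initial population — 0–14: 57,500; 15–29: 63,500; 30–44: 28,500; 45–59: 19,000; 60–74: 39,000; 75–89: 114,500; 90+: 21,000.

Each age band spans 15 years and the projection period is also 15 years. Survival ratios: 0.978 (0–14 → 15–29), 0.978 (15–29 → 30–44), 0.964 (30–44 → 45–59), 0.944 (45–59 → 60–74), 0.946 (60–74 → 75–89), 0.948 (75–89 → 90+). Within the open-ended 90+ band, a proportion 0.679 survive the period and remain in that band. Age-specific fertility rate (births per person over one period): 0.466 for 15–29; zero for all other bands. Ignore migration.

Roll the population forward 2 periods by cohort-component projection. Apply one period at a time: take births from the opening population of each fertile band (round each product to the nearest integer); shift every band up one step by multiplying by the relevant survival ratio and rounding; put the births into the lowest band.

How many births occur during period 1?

29591

Period 1:
Births: 63500 * 0.466 = 29591
15–29: 57500 * 0.978 = 56235
30–44: 63500 * 0.978 = 62103
45–59: 28500 * 0.964 = 27474
60–74: 19000 * 0.944 = 17936
75–89: 39000 * 0.946 = 36894
90+: 114500 * 0.948 + 21000 * 0.679 = 108546 + 14259 = 122805
→ [29591, 56235, 62103, 27474, 17936, 36894, 122805]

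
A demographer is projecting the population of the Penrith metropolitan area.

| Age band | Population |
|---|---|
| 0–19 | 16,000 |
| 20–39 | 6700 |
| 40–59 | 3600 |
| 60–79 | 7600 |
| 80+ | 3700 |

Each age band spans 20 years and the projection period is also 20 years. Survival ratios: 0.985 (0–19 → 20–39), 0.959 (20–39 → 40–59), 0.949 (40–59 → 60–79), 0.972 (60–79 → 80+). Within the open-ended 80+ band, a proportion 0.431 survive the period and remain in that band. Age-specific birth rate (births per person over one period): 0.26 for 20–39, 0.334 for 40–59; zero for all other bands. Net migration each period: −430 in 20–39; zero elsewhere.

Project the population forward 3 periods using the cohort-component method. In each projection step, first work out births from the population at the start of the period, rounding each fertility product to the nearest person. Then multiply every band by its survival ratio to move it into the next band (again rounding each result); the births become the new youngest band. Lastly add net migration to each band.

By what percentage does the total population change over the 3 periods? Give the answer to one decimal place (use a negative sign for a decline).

[period 1]
Births: 6700 × 0.26 = 1742  |  3600 × 0.334 = 1202 — total 2944
20–39: 16000 × 0.985 = 15760
40–59: 6700 × 0.959 = 6425
60–79: 3600 × 0.949 = 3416
80+: 7600 × 0.972 + 3700 × 0.431 = 7387 + 1595 = 8982
Net migration: 20–39 − 430 → 15330
End of period: [2944, 15330, 6425, 3416, 8982]
[period 2]
Births: 15330 × 0.26 = 3986  |  6425 × 0.334 = 2146 — total 6132
20–39: 2944 × 0.985 = 2900
40–59: 15330 × 0.959 = 14701
60–79: 6425 × 0.949 = 6097
80+: 3416 × 0.972 + 8982 × 0.431 = 3320 + 3871 = 7191
Net migration: 20–39 − 430 → 2470
End of period: [6132, 2470, 14701, 6097, 7191]
[period 3]
Births: 2470 × 0.26 = 642  |  14701 × 0.334 = 4910 — total 5552
20–39: 6132 × 0.985 = 6040
40–59: 2470 × 0.959 = 2369
60–79: 14701 × 0.949 = 13951
80+: 6097 × 0.972 + 7191 × 0.431 = 5926 + 3099 = 9025
Net migration: 20–39 − 430 → 5610
End of period: [5552, 5610, 2369, 13951, 9025]
Total: 37600 → 36507; change = -1093; percentage change = -2.9%

-2.9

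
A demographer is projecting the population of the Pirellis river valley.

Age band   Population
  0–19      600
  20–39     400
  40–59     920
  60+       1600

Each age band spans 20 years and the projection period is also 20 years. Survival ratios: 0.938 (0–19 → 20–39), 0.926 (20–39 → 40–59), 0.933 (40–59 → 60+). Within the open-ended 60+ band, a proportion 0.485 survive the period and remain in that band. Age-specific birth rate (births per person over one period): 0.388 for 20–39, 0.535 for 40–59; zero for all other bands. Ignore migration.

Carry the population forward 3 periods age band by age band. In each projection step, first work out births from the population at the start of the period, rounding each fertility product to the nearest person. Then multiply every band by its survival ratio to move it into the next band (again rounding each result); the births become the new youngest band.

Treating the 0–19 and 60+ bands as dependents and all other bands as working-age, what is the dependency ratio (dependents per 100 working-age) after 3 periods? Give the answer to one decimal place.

163.0

Let group 1 be 0–19 through group 4 = 60+.
[period 1]
Births: 400 * 0.388 = 155 ; 920 * 0.535 = 492 → total 647
Group 2: 600 * 0.938 = 563
Group 3: 400 * 0.926 = 370
Group 4: 920 * 0.933 + 1600 * 0.485 = 858 + 776 = 1634
→ [647, 563, 370, 1634]
[period 2]
Births: 563 * 0.388 = 218 ; 370 * 0.535 = 198 → total 416
Group 2: 647 * 0.938 = 607
Group 3: 563 * 0.926 = 521
Group 4: 370 * 0.933 + 1634 * 0.485 = 345 + 792 = 1137
→ [416, 607, 521, 1137]
[period 3]
Births: 607 * 0.388 = 236 ; 521 * 0.535 = 279 → total 515
Group 2: 416 * 0.938 = 390
Group 3: 607 * 0.926 = 562
Group 4: 521 * 0.933 + 1137 * 0.485 = 486 + 551 = 1037
→ [515, 390, 562, 1037]
Dependents (band 0–19 + band 60+) = 515 + 1037 = 1552; working-age = 952; ratio = 1552/952 × 100 = 163.0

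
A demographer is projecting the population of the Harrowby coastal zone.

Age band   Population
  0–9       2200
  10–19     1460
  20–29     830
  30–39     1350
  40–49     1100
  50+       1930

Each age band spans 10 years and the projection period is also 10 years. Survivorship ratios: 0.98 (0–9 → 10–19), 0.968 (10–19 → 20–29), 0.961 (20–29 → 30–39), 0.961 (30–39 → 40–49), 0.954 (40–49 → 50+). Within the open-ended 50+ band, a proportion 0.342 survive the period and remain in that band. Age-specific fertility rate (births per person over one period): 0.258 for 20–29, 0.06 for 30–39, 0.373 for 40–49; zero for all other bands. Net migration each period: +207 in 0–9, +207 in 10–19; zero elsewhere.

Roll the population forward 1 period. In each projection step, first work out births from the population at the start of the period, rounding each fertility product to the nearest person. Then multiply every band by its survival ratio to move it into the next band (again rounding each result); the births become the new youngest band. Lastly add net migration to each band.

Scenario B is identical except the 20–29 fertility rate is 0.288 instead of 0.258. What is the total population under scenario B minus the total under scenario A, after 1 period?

25

Call the bands 1 to 6, youngest first.
— Period 1 —
Births: 830 × 0.258 = 214  |  1350 × 0.06 = 81  |  1100 × 0.373 = 410 — total 705
Band 2: 2200 × 0.98 = 2156
Band 3: 1460 × 0.968 = 1413
Band 4: 830 × 0.961 = 798
Band 5: 1350 × 0.961 = 1297
Band 6: 1100 × 0.954 + 1930 × 0.342 = 1049 + 660 = 1709
Net migration: Band 1 + 207 → 912; Band 2 + 207 → 2363
Giving 912 / 2363 / 1413 / 798 / 1297 / 1709.
Scenario A total after 1 period: 8492
Scenario B projection —
— Period 1 —
Births: 830 × 0.288 = 239  |  1350 × 0.06 = 81  |  1100 × 0.373 = 410 — total 730
Band 2: 2200 × 0.98 = 2156
Band 3: 1460 × 0.968 = 1413
Band 4: 830 × 0.961 = 798
Band 5: 1350 × 0.961 = 1297
Band 6: 1100 × 0.954 + 1930 × 0.342 = 1049 + 660 = 1709
Net migration: Band 1 + 207 → 937; Band 2 + 207 → 2363
Giving 937 / 2363 / 1413 / 798 / 1297 / 1709.
Scenario B total after 1 period: 8517
Difference B − A = 8517 − 8492 = 25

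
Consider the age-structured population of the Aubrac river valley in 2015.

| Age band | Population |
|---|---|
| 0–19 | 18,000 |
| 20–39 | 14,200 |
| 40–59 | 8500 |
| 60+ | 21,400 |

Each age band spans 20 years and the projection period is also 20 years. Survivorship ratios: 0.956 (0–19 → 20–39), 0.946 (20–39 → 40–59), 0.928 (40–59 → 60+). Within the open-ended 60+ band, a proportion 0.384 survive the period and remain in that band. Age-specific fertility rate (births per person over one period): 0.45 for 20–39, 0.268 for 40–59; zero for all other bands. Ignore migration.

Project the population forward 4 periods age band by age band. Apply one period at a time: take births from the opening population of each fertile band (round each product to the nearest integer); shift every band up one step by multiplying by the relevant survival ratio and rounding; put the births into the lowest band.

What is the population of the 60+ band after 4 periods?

Let group 1 be 0–19 through group 4 = 60+.
After projecting period 1:
Births: 14200 × 0.45 = 6390 ; 8500 × 0.268 = 2278 — total 8668
Group 2: 18000 × 0.956 = 17208
Group 3: 14200 × 0.946 = 13433
Group 4: 8500 × 0.928 + 21400 × 0.384 = 7888 + 8218 = 16106
Giving 8668 / 17208 / 13433 / 16106.
After projecting period 2:
Births: 17208 × 0.45 = 7744 ; 13433 × 0.268 = 3600 — total 11344
Group 2: 8668 × 0.956 = 8287
Group 3: 17208 × 0.946 = 16279
Group 4: 13433 × 0.928 + 16106 × 0.384 = 12466 + 6185 = 18651
Giving 11344 / 8287 / 16279 / 18651.
After projecting period 3:
Births: 8287 × 0.45 = 3729 ; 16279 × 0.268 = 4363 — total 8092
Group 2: 11344 × 0.956 = 10845
Group 3: 8287 × 0.946 = 7840
Group 4: 16279 × 0.928 + 18651 × 0.384 = 15107 + 7162 = 22269
Giving 8092 / 10845 / 7840 / 22269.
After projecting period 4:
Births: 10845 × 0.45 = 4880 ; 7840 × 0.268 = 2101 — total 6981
Group 2: 8092 × 0.956 = 7736
Group 3: 10845 × 0.946 = 10259
Group 4: 7840 × 0.928 + 22269 × 0.384 = 7276 + 8551 = 15827
Giving 6981 / 7736 / 10259 / 15827.

15827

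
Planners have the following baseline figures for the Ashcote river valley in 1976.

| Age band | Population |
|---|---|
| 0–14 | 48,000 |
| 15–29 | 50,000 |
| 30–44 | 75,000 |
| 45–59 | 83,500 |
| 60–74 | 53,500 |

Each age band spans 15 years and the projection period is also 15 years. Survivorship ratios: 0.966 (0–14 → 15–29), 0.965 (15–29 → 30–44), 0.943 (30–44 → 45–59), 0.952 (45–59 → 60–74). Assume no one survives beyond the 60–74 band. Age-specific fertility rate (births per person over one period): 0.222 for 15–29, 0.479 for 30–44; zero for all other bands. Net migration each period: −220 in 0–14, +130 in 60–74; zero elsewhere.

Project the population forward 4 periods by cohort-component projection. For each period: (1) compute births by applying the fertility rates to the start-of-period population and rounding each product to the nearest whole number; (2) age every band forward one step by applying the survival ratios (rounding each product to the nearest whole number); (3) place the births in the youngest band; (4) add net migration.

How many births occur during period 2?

Period 1:
Births: 50000 × 0.222 = 11100 ; 75000 × 0.479 = 35925 ⇒ total 47025
15–29: 48000 × 0.966 = 46368
30–44: 50000 × 0.965 = 48250
45–59: 75000 × 0.943 = 70725
60–74: 83500 × 0.952 = 79492
Net migration: 0–14 − 220 → 46805; 60–74 + 130 → 79622
Population now: 0–14=46805, 15–29=46368, 30–44=48250, 45–59=70725, 60–74=79622
Period 2:
Births: 46368 × 0.222 = 10294 ; 48250 × 0.479 = 23112 ⇒ total 33406
15–29: 46805 × 0.966 = 45214
30–44: 46368 × 0.965 = 44745
45–59: 48250 × 0.943 = 45500
60–74: 70725 × 0.952 = 67330
Net migration: 0–14 − 220 → 33186; 60–74 + 130 → 67460
Population now: 0–14=33186, 15–29=45214, 30–44=44745, 45–59=45500, 60–74=67460

33406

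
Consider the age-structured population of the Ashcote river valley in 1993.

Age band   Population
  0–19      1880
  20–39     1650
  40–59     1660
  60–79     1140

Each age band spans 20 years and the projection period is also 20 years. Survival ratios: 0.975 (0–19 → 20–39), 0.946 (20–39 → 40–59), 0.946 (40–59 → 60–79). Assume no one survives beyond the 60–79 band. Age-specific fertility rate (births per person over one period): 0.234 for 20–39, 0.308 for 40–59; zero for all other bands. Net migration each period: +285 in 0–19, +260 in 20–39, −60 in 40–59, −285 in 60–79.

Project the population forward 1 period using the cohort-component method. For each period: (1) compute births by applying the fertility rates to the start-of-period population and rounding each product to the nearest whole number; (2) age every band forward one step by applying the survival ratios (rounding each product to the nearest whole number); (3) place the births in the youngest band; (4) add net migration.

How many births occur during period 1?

897

(Bands numbered youngest = 1 to oldest = 4.)
After projecting period 1:
Births: 1650 × 0.234 = 386  |  1660 × 0.308 = 511 ⇒ total 897
Band 2: 1880 × 0.975 = 1833
Band 3: 1650 × 0.946 = 1561
Band 4: 1660 × 0.946 = 1570
Net migration: Band 1 + 285 → 1182; Band 2 + 260 → 2093; Band 3 − 60 → 1501; Band 4 − 285 → 1285
End of period: [1182, 2093, 1501, 1285]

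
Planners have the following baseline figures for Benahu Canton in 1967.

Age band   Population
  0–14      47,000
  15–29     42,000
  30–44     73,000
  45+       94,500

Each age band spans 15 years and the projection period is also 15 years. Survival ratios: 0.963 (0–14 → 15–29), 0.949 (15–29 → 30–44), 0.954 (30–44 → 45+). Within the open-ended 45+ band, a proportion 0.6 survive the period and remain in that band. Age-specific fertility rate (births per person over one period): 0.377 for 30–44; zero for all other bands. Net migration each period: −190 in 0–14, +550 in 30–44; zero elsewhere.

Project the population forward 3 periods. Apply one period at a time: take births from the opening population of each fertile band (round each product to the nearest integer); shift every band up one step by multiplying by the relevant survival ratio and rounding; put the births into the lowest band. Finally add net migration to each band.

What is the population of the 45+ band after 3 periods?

Period 1:
Births: 73000 * 0.377 = 27521
15–29: 47000 * 0.963 = 45261
30–44: 42000 * 0.949 = 39858
45+: 73000 * 0.954 + 94500 * 0.6 = 69642 + 56700 = 126342
Net migration: 0–14 − 190 → 27331; 30–44 + 550 → 40408
Giving 27331 / 45261 / 40408 / 126342.
Period 2:
Births: 40408 * 0.377 = 15234
15–29: 27331 * 0.963 = 26320
30–44: 45261 * 0.949 = 42953
45+: 40408 * 0.954 + 126342 * 0.6 = 38549 + 75805 = 114354
Net migration: 0–14 − 190 → 15044; 30–44 + 550 → 43503
Giving 15044 / 26320 / 43503 / 114354.
Period 3:
Births: 43503 * 0.377 = 16401
15–29: 15044 * 0.963 = 14487
30–44: 26320 * 0.949 = 24978
45+: 43503 * 0.954 + 114354 * 0.6 = 41502 + 68612 = 110114
Net migration: 0–14 − 190 → 16211; 30–44 + 550 → 25528
Giving 16211 / 14487 / 25528 / 110114.

110114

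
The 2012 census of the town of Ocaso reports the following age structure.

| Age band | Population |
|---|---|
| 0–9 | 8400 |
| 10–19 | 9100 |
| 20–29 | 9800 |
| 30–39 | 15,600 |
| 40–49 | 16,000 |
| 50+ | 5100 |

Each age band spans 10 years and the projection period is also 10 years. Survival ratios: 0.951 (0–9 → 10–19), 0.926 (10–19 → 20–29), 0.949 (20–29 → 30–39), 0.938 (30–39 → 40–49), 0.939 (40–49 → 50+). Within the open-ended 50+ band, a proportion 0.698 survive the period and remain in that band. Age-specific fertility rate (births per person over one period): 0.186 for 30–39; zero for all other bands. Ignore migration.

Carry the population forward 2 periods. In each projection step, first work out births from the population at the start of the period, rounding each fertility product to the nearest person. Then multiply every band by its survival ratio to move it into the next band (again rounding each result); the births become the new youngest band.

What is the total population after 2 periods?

55319

After projecting period 1:
Births: 15600 × 0.186 = 2902
10–19: 8400 × 0.951 = 7988
20–29: 9100 × 0.926 = 8427
30–39: 9800 × 0.949 = 9300
40–49: 15600 × 0.938 = 14633
50+: 16000 × 0.939 + 5100 × 0.698 = 15024 + 3560 = 18584
→ [2902, 7988, 8427, 9300, 14633, 18584]
After projecting period 2:
Births: 9300 × 0.186 = 1730
10–19: 2902 × 0.951 = 2760
20–29: 7988 × 0.926 = 7397
30–39: 8427 × 0.949 = 7997
40–49: 9300 × 0.938 = 8723
50+: 14633 × 0.939 + 18584 × 0.698 = 13740 + 12972 = 26712
→ [1730, 2760, 7397, 7997, 8723, 26712]
Total after period 2: 1730 + 2760 + 7397 + 7997 + 8723 + 26712 = 55319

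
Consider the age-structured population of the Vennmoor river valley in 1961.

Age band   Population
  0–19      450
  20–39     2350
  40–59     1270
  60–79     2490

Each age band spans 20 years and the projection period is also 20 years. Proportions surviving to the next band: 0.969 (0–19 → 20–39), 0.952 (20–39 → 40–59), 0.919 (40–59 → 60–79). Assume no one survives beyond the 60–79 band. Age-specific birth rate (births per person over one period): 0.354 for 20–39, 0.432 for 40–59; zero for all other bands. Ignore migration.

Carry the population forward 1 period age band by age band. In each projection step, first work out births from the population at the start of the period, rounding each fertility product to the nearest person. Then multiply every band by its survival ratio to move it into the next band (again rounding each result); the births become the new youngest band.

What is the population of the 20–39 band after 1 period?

Call the groups 1 to 4, youngest first.
Period 1.
Births: 2350 × 0.354 = 832  |  1270 × 0.432 = 549 → total 1381
Group 2: 450 × 0.969 = 436
Group 3: 2350 × 0.952 = 2237
Group 4: 1270 × 0.919 = 1167
→ [1381, 436, 2237, 1167]

436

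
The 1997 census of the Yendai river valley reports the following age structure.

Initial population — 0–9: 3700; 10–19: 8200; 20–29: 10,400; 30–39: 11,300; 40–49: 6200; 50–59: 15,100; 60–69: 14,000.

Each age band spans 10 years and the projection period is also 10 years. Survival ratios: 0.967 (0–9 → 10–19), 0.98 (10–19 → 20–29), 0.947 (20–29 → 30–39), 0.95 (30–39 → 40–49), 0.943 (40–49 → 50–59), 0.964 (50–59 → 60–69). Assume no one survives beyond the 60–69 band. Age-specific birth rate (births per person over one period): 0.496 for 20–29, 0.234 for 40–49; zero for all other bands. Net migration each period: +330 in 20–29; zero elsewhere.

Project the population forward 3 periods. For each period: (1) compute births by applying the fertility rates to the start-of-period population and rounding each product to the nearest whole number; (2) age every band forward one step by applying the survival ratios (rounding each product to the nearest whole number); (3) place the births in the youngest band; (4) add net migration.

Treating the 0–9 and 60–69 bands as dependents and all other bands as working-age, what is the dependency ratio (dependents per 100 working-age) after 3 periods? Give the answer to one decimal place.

42.0

— Period 1 —
Births: 10400 × 0.496 = 5158  |  6200 × 0.234 = 1451 — total 6609
10–19: 3700 × 0.967 = 3578
20–29: 8200 × 0.98 = 8036
30–39: 10400 × 0.947 = 9849
40–49: 11300 × 0.95 = 10735
50–59: 6200 × 0.943 = 5847
60–69: 15100 × 0.964 = 14556
Net migration: 20–29 + 330 → 8366
End of period: [6609, 3578, 8366, 9849, 10735, 5847, 14556]
— Period 2 —
Births: 8366 × 0.496 = 4150  |  10735 × 0.234 = 2512 — total 6662
10–19: 6609 × 0.967 = 6391
20–29: 3578 × 0.98 = 3506
30–39: 8366 × 0.947 = 7923
40–49: 9849 × 0.95 = 9357
50–59: 10735 × 0.943 = 10123
60–69: 5847 × 0.964 = 5637
Net migration: 20–29 + 330 → 3836
End of period: [6662, 6391, 3836, 7923, 9357, 10123, 5637]
— Period 3 —
Births: 3836 × 0.496 = 1903  |  9357 × 0.234 = 2190 — total 4093
10–19: 6662 × 0.967 = 6442
20–29: 6391 × 0.98 = 6263
30–39: 3836 × 0.947 = 3633
40–49: 7923 × 0.95 = 7527
50–59: 9357 × 0.943 = 8824
60–69: 10123 × 0.964 = 9759
Net migration: 20–29 + 330 → 6593
End of period: [4093, 6442, 6593, 3633, 7527, 8824, 9759]
Dependents (band 0–9 + band 60–69) = 4093 + 9759 = 13852; working-age = 33019; ratio = 13852/33019 × 100 = 42.0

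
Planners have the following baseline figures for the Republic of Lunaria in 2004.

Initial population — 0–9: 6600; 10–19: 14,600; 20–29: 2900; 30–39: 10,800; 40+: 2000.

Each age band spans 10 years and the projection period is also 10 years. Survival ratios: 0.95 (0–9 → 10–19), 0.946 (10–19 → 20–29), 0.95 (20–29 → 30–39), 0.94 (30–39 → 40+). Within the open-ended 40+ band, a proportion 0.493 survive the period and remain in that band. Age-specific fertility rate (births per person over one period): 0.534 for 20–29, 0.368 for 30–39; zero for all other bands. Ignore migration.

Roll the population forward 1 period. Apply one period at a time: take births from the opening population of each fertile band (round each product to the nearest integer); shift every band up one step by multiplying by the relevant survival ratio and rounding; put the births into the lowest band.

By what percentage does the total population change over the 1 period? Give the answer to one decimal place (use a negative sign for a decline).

7.0

Period 1.
Births: 2900 * 0.534 = 1549  |  10800 * 0.368 = 3974 → total 5523
10–19: 6600 * 0.95 = 6270
20–29: 14600 * 0.946 = 13812
30–39: 2900 * 0.95 = 2755
40+: 10800 * 0.94 + 2000 * 0.493 = 10152 + 986 = 11138
Giving 5523 / 6270 / 13812 / 2755 / 11138.
Total: 36900 → 39498; change = 2598; percentage change = 7.0%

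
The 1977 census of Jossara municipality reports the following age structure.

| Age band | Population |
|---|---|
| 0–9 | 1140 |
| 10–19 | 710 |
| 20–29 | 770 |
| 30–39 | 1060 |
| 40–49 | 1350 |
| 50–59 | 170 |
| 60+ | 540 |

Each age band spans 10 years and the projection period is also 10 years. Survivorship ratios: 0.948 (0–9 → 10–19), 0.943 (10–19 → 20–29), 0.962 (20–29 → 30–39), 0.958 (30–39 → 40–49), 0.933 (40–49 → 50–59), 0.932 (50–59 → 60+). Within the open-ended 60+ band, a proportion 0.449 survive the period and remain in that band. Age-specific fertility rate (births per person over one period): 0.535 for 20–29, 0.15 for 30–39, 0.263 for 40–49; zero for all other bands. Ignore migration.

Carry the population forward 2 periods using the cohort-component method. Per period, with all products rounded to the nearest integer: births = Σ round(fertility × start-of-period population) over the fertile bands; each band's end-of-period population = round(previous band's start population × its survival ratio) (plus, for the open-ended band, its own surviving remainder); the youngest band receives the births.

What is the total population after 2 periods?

(Bands numbered youngest = 1 to oldest = 7.)
— Period 1 —
Births: 770 × 0.535 = 412 ; 1060 × 0.15 = 159 ; 1350 × 0.263 = 355 ⇒ total 926
Band 2: 1140 × 0.948 = 1081
Band 3: 710 × 0.943 = 670
Band 4: 770 × 0.962 = 741
Band 5: 1060 × 0.958 = 1015
Band 6: 1350 × 0.933 = 1260
Band 7: 170 × 0.932 + 540 × 0.449 = 158 + 242 = 400
→ [926, 1081, 670, 741, 1015, 1260, 400]
— Period 2 —
Births: 670 × 0.535 = 358 ; 741 × 0.15 = 111 ; 1015 × 0.263 = 267 ⇒ total 736
Band 2: 926 × 0.948 = 878
Band 3: 1081 × 0.943 = 1019
Band 4: 670 × 0.962 = 645
Band 5: 741 × 0.958 = 710
Band 6: 1015 × 0.933 = 947
Band 7: 1260 × 0.932 + 400 × 0.449 = 1174 + 180 = 1354
→ [736, 878, 1019, 645, 710, 947, 1354]
Total after period 2: 736 + 878 + 1019 + 645 + 710 + 947 + 1354 = 6289

6289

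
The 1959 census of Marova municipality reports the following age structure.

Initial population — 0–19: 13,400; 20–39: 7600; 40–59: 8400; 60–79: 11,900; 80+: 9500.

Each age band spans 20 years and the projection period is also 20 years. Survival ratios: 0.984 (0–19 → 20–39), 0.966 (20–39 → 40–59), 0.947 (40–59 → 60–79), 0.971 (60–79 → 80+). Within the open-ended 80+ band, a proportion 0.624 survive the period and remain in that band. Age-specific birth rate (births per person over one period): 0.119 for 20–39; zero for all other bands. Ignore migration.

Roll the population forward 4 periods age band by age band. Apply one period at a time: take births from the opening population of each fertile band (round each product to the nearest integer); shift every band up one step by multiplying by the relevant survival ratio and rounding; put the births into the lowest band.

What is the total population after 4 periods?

Period 1.
Births: 7600 * 0.119 = 904
20–39: 13400 * 0.984 = 13186
40–59: 7600 * 0.966 = 7342
60–79: 8400 * 0.947 = 7955
80+: 11900 * 0.971 + 9500 * 0.624 = 11555 + 5928 = 17483
Population now: 0–19=904, 20–39=13186, 40–59=7342, 60–79=7955, 80+=17483
Period 2.
Births: 13186 * 0.119 = 1569
20–39: 904 * 0.984 = 890
40–59: 13186 * 0.966 = 12738
60–79: 7342 * 0.947 = 6953
80+: 7955 * 0.971 + 17483 * 0.624 = 7724 + 10909 = 18633
Population now: 0–19=1569, 20–39=890, 40–59=12738, 60–79=6953, 80+=18633
Period 3.
Births: 890 * 0.119 = 106
20–39: 1569 * 0.984 = 1544
40–59: 890 * 0.966 = 860
60–79: 12738 * 0.947 = 12063
80+: 6953 * 0.971 + 18633 * 0.624 = 6751 + 11627 = 18378
Population now: 0–19=106, 20–39=1544, 40–59=860, 60–79=12063, 80+=18378
Period 4.
Births: 1544 * 0.119 = 184
20–39: 106 * 0.984 = 104
40–59: 1544 * 0.966 = 1492
60–79: 860 * 0.947 = 814
80+: 12063 * 0.971 + 18378 * 0.624 = 11713 + 11468 = 23181
Population now: 0–19=184, 20–39=104, 40–59=1492, 60–79=814, 80+=23181
Total after period 4: 184 + 104 + 1492 + 814 + 23181 = 25775

25775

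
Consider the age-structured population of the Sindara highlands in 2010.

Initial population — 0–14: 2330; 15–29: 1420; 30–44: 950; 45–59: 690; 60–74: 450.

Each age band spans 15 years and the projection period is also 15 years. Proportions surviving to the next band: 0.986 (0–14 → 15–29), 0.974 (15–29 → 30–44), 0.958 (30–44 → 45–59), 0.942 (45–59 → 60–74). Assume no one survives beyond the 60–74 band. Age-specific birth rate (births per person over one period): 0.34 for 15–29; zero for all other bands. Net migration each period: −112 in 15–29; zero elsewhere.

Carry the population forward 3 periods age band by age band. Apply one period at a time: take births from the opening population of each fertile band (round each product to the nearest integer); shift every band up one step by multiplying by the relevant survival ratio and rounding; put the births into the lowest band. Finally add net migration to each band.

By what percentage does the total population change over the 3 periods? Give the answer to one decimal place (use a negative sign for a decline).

-24.9

(Bands numbered youngest = 1 to oldest = 5.)
After projecting period 1:
Births: 1420 * 0.34 = 483
Band 2: 2330 * 0.986 = 2297
Band 3: 1420 * 0.974 = 1383
Band 4: 950 * 0.958 = 910
Band 5: 690 * 0.942 = 650
Net migration: Band 2 − 112 → 2185
→ [483, 2185, 1383, 910, 650]
After projecting period 2:
Births: 2185 * 0.34 = 743
Band 2: 483 * 0.986 = 476
Band 3: 2185 * 0.974 = 2128
Band 4: 1383 * 0.958 = 1325
Band 5: 910 * 0.942 = 857
Net migration: Band 2 − 112 → 364
→ [743, 364, 2128, 1325, 857]
After projecting period 3:
Births: 364 * 0.34 = 124
Band 2: 743 * 0.986 = 733
Band 3: 364 * 0.974 = 355
Band 4: 2128 * 0.958 = 2039
Band 5: 1325 * 0.942 = 1248
Net migration: Band 2 − 112 → 621
→ [124, 621, 355, 2039, 1248]
Total: 5840 → 4387; change = -1453; percentage change = -24.9%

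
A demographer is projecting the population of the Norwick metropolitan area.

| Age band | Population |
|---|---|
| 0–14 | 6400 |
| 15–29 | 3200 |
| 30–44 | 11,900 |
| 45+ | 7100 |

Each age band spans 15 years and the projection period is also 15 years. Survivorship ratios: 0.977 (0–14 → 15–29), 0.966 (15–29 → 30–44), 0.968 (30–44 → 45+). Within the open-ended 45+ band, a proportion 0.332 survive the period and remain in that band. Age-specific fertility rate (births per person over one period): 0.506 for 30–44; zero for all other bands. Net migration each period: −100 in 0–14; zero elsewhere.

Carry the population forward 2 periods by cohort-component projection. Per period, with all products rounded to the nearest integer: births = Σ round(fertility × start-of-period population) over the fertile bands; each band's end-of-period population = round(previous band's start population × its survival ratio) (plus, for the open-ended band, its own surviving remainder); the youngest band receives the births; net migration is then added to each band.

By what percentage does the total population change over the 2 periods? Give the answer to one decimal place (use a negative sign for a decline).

-27.0

Numbering the bands 1..4 from youngest to oldest:
[period 1]
Births: 11900 × 0.506 = 6021
Band 2: 6400 × 0.977 = 6253
Band 3: 3200 × 0.966 = 3091
Band 4: 11900 × 0.968 + 7100 × 0.332 = 11519 + 2357 = 13876
Net migration: Band 1 − 100 → 5921
→ [5921, 6253, 3091, 13876]
[period 2]
Births: 3091 × 0.506 = 1564
Band 2: 5921 × 0.977 = 5785
Band 3: 6253 × 0.966 = 6040
Band 4: 3091 × 0.968 + 13876 × 0.332 = 2992 + 4607 = 7599
Net migration: Band 1 − 100 → 1464
→ [1464, 5785, 6040, 7599]
Total: 28600 → 20888; change = -7712; percentage change = -27.0%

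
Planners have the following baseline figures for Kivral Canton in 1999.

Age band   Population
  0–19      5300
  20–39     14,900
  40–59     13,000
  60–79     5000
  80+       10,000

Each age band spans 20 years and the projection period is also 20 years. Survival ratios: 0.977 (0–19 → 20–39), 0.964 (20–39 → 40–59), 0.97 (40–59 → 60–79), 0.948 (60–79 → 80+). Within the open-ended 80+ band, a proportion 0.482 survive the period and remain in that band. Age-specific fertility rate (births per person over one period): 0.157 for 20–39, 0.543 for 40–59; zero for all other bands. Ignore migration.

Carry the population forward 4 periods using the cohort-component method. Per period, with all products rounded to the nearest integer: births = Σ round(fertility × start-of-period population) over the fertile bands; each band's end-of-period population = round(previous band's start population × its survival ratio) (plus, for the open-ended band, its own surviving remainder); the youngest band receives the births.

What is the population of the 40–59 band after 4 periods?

Let band 1 be 0–19 through band 5 = 80+.
[period 1]
Births: 14900 × 0.157 = 2339, 13000 × 0.543 = 7059 ⇒ total 9398
Band 2: 5300 × 0.977 = 5178
Band 3: 14900 × 0.964 = 14364
Band 4: 13000 × 0.97 = 12610
Band 5: 5000 × 0.948 + 10000 × 0.482 = 4740 + 4820 = 9560
Population now: 0–19=9398, 20–39=5178, 40–59=14364, 60–79=12610, 80+=9560
[period 2]
Births: 5178 × 0.157 = 813, 14364 × 0.543 = 7800 ⇒ total 8613
Band 2: 9398 × 0.977 = 9182
Band 3: 5178 × 0.964 = 4992
Band 4: 14364 × 0.97 = 13933
Band 5: 12610 × 0.948 + 9560 × 0.482 = 11954 + 4608 = 16562
Population now: 0–19=8613, 20–39=9182, 40–59=4992, 60–79=13933, 80+=16562
[period 3]
Births: 9182 × 0.157 = 1442, 4992 × 0.543 = 2711 ⇒ total 4153
Band 2: 8613 × 0.977 = 8415
Band 3: 9182 × 0.964 = 8851
Band 4: 4992 × 0.97 = 4842
Band 5: 13933 × 0.948 + 16562 × 0.482 = 13208 + 7983 = 21191
Population now: 0–19=4153, 20–39=8415, 40–59=8851, 60–79=4842, 80+=21191
[period 4]
Births: 8415 × 0.157 = 1321, 8851 × 0.543 = 4806 ⇒ total 6127
Band 2: 4153 × 0.977 = 4057
Band 3: 8415 × 0.964 = 8112
Band 4: 8851 × 0.97 = 8585
Band 5: 4842 × 0.948 + 21191 × 0.482 = 4590 + 10214 = 14804
Population now: 0–19=6127, 20–39=4057, 40–59=8112, 60–79=8585, 80+=14804

8112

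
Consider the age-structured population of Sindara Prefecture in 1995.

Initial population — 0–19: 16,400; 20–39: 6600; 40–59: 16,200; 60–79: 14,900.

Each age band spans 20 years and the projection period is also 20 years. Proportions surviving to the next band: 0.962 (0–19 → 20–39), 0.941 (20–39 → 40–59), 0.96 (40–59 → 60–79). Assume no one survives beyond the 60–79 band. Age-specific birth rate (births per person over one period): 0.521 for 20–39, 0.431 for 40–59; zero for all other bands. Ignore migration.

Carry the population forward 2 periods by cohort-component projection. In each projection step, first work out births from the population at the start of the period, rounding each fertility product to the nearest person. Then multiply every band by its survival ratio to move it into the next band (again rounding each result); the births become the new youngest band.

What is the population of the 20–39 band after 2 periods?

Call the bands 1 to 4, youngest first.
Period 1:
Births: 6600 * 0.521 = 3439  |  16200 * 0.431 = 6982 ⇒ total 10421
Band 2: 16400 * 0.962 = 15777
Band 3: 6600 * 0.941 = 6211
Band 4: 16200 * 0.96 = 15552
→ [10421, 15777, 6211, 15552]
Period 2:
Births: 15777 * 0.521 = 8220  |  6211 * 0.431 = 2677 ⇒ total 10897
Band 2: 10421 * 0.962 = 10025
Band 3: 15777 * 0.941 = 14846
Band 4: 6211 * 0.96 = 5963
→ [10897, 10025, 14846, 5963]

10025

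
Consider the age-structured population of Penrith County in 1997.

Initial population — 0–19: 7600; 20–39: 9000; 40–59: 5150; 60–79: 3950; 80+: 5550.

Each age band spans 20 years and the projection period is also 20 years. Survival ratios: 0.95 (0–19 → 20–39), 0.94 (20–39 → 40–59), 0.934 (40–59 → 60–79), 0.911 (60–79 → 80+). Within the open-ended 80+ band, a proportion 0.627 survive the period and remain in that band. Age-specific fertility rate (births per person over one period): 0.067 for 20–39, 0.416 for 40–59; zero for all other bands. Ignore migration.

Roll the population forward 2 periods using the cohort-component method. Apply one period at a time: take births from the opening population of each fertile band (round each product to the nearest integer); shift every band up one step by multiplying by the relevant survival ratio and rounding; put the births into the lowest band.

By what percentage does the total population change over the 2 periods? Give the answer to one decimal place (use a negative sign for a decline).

Period 1:
Births: 9000 × 0.067 = 603 ; 5150 × 0.416 = 2142 → total 2745
20–39: 7600 × 0.95 = 7220
40–59: 9000 × 0.94 = 8460
60–79: 5150 × 0.934 = 4810
80+: 3950 × 0.911 + 5550 × 0.627 = 3598 + 3480 = 7078
Giving 2745 / 7220 / 8460 / 4810 / 7078.
Period 2:
Births: 7220 × 0.067 = 484 ; 8460 × 0.416 = 3519 → total 4003
20–39: 2745 × 0.95 = 2608
40–59: 7220 × 0.94 = 6787
60–79: 8460 × 0.934 = 7902
80+: 4810 × 0.911 + 7078 × 0.627 = 4382 + 4438 = 8820
Giving 4003 / 2608 / 6787 / 7902 / 8820.
Total: 31250 → 30120; change = -1130; percentage change = -3.6%

-3.6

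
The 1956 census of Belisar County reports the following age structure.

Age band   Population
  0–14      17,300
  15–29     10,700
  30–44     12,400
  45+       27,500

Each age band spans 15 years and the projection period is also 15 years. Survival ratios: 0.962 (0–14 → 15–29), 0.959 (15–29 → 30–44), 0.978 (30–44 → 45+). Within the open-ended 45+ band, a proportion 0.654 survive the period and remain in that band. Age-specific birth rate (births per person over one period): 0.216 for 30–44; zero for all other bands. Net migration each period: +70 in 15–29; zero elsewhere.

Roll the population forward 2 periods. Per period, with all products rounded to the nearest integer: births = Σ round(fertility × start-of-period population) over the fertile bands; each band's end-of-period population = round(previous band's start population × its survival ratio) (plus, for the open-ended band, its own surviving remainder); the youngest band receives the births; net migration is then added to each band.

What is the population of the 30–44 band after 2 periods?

16028

— Period 1 —
Births: 12400 × 0.216 = 2678
15–29: 17300 × 0.962 = 16643
30–44: 10700 × 0.959 = 10261
45+: 12400 × 0.978 + 27500 × 0.654 = 12127 + 17985 = 30112
Net migration: 15–29 + 70 → 16713
Population now: 0–14=2678, 15–29=16713, 30–44=10261, 45+=30112
— Period 2 —
Births: 10261 × 0.216 = 2216
15–29: 2678 × 0.962 = 2576
30–44: 16713 × 0.959 = 16028
45+: 10261 × 0.978 + 30112 × 0.654 = 10035 + 19693 = 29728
Net migration: 15–29 + 70 → 2646
Population now: 0–14=2216, 15–29=2646, 30–44=16028, 45+=29728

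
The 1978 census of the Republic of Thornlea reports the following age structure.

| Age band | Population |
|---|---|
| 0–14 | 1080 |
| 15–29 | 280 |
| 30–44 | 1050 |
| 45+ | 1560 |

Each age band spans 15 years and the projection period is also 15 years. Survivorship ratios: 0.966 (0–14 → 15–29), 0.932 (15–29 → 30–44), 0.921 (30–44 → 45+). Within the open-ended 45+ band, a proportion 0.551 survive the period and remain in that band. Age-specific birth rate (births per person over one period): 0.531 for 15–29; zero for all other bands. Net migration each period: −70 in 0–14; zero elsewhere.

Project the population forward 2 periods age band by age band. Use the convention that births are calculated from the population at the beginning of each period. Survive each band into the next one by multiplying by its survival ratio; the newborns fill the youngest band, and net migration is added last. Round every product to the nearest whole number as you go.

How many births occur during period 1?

[period 1]
Births: 280 * 0.531 = 149
15–29: 1080 * 0.966 = 1043
30–44: 280 * 0.932 = 261
45+: 1050 * 0.921 + 1560 * 0.551 = 967 + 860 = 1827
Net migration: 0–14 − 70 → 79
→ [79, 1043, 261, 1827]

149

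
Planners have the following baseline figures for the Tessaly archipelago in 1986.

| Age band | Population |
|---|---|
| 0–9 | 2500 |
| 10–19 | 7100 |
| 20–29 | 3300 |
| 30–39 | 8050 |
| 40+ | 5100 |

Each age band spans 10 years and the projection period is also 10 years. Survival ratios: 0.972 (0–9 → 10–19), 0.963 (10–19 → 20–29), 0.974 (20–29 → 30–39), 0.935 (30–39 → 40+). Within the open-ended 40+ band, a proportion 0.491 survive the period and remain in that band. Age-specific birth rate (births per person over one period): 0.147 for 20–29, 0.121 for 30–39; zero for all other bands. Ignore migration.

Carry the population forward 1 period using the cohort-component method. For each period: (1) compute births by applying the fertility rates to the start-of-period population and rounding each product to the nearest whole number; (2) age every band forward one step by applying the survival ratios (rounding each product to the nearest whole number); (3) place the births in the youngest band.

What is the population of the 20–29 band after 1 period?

— Period 1 —
Births: 3300 × 0.147 = 485 ; 8050 × 0.121 = 974 ⇒ total 1459
10–19: 2500 × 0.972 = 2430
20–29: 7100 × 0.963 = 6837
30–39: 3300 × 0.974 = 3214
40+: 8050 × 0.935 + 5100 × 0.491 = 7527 + 2504 = 10031
End of period: [1459, 2430, 6837, 3214, 10031]

6837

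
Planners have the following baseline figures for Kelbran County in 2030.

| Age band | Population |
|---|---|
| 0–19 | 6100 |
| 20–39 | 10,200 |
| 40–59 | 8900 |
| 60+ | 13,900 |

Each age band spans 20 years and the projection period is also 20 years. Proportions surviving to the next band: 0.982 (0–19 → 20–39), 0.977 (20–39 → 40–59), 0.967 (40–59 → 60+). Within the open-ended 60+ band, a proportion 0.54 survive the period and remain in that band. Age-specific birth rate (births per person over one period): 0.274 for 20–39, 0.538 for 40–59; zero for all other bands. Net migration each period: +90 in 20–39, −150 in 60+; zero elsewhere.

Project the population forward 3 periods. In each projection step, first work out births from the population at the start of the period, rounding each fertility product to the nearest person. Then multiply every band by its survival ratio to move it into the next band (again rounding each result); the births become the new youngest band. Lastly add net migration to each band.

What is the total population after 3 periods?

34987

Period 1.
Births: 10200 × 0.274 = 2795 ; 8900 × 0.538 = 4788 → total 7583
20–39: 6100 × 0.982 = 5990
40–59: 10200 × 0.977 = 9965
60+: 8900 × 0.967 + 13900 × 0.54 = 8606 + 7506 = 16112
Net migration: 20–39 + 90 → 6080; 60+ − 150 → 15962
Giving 7583 / 6080 / 9965 / 15962.
Period 2.
Births: 6080 × 0.274 = 1666 ; 9965 × 0.538 = 5361 → total 7027
20–39: 7583 × 0.982 = 7447
40–59: 6080 × 0.977 = 5940
60+: 9965 × 0.967 + 15962 × 0.54 = 9636 + 8619 = 18255
Net migration: 20–39 + 90 → 7537; 60+ − 150 → 18105
Giving 7027 / 7537 / 5940 / 18105.
Period 3.
Births: 7537 × 0.274 = 2065 ; 5940 × 0.538 = 3196 → total 5261
20–39: 7027 × 0.982 = 6901
40–59: 7537 × 0.977 = 7364
60+: 5940 × 0.967 + 18105 × 0.54 = 5744 + 9777 = 15521
Net migration: 20–39 + 90 → 6991; 60+ − 150 → 15371
Giving 5261 / 6991 / 7364 / 15371.
Total after period 3: 5261 + 6991 + 7364 + 15371 = 34987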